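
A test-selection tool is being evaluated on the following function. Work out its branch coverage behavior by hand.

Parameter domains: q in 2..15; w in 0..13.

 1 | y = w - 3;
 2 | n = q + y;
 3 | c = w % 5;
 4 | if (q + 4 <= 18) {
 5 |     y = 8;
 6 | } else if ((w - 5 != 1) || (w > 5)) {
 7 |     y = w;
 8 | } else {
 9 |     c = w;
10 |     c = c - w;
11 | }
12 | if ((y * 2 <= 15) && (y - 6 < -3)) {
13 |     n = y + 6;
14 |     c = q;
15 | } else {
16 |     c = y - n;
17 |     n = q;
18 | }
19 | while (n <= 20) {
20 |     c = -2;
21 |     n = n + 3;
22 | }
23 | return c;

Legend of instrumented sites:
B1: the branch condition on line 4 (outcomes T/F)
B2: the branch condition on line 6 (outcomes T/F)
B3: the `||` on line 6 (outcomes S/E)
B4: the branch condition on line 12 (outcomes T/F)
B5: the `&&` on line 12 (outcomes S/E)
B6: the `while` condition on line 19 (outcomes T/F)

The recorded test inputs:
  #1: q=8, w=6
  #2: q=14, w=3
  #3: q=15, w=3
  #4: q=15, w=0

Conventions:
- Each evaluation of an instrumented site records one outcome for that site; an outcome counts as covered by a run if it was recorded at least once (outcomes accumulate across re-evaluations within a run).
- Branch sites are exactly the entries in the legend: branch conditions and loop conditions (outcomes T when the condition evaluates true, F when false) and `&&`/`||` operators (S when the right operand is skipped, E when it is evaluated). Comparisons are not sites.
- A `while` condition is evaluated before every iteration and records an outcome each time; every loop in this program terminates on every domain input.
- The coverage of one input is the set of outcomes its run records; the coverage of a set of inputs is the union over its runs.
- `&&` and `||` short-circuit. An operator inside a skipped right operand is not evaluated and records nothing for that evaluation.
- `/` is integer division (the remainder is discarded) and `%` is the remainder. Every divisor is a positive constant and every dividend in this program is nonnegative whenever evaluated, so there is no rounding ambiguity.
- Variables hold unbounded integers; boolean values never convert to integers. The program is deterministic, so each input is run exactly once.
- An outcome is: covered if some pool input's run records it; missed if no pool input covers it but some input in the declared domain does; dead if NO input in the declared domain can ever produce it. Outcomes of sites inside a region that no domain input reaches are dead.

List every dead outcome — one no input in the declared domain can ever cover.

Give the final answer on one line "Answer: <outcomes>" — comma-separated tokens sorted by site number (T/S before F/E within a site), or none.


checking every outcome against all 196 domain inputs:
  B2=F: never recorded by any domain input -> dead
  reachable outcomes have witnesses, e.g. B1=T (e.g. q=2, w=0), B1=F (e.g. q=15, w=0), B2=T (e.g. q=15, w=0), B3=S (e.g. q=15, w=0)
Answer: B2=F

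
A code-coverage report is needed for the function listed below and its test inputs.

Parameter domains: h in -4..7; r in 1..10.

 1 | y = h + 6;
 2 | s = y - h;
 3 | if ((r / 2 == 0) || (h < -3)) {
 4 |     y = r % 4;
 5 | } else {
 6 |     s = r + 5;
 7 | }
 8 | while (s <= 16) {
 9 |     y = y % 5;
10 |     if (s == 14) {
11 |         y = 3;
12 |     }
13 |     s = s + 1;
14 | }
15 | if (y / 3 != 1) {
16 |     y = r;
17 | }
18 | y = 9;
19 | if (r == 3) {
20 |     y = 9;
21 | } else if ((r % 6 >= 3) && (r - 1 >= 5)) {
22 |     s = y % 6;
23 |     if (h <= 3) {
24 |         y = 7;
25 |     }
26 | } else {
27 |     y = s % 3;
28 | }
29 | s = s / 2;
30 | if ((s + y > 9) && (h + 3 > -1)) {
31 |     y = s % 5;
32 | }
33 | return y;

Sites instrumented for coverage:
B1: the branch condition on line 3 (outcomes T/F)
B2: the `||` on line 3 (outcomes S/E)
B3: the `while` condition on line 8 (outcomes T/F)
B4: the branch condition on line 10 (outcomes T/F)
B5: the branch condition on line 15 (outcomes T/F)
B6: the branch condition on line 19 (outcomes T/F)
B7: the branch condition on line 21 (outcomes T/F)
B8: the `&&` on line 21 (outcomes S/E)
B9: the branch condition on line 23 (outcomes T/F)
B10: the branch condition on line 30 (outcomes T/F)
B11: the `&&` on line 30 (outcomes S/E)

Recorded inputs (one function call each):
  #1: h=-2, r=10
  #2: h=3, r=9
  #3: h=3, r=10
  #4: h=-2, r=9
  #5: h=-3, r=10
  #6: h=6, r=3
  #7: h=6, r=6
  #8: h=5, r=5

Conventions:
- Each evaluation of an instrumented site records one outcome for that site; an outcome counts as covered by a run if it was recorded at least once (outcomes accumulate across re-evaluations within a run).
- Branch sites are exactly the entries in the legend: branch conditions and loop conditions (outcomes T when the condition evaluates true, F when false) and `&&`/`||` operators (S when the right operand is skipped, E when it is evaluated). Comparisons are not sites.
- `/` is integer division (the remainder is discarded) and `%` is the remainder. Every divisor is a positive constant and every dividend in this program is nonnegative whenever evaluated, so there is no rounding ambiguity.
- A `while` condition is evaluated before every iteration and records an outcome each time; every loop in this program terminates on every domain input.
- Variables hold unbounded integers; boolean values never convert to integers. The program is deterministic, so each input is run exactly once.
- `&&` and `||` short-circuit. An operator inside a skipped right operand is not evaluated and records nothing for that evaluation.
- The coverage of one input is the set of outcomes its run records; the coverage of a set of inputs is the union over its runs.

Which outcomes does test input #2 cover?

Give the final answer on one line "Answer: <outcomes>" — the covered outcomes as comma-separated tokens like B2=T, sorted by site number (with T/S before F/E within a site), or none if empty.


Simulating input #2 (h=3, r=9) step by step:
  B2->E, B1->F, B3->T, B4->T, B3->T, B4->F, B3->T, B4->F, B3->F, B5->F
  B6->F, B8->E, B7->T, B9->T, B11->S, B10->F
deduplicating events, the covered set is: B1=F, B2=E, B3=T, B3=F, B4=T, B4=F, B5=F, B6=F, B7=T, B8=E, B9=T, B10=F, B11=S
Answer: B1=F, B2=E, B3=T, B3=F, B4=T, B4=F, B5=F, B6=F, B7=T, B8=E, B9=T, B10=F, B11=S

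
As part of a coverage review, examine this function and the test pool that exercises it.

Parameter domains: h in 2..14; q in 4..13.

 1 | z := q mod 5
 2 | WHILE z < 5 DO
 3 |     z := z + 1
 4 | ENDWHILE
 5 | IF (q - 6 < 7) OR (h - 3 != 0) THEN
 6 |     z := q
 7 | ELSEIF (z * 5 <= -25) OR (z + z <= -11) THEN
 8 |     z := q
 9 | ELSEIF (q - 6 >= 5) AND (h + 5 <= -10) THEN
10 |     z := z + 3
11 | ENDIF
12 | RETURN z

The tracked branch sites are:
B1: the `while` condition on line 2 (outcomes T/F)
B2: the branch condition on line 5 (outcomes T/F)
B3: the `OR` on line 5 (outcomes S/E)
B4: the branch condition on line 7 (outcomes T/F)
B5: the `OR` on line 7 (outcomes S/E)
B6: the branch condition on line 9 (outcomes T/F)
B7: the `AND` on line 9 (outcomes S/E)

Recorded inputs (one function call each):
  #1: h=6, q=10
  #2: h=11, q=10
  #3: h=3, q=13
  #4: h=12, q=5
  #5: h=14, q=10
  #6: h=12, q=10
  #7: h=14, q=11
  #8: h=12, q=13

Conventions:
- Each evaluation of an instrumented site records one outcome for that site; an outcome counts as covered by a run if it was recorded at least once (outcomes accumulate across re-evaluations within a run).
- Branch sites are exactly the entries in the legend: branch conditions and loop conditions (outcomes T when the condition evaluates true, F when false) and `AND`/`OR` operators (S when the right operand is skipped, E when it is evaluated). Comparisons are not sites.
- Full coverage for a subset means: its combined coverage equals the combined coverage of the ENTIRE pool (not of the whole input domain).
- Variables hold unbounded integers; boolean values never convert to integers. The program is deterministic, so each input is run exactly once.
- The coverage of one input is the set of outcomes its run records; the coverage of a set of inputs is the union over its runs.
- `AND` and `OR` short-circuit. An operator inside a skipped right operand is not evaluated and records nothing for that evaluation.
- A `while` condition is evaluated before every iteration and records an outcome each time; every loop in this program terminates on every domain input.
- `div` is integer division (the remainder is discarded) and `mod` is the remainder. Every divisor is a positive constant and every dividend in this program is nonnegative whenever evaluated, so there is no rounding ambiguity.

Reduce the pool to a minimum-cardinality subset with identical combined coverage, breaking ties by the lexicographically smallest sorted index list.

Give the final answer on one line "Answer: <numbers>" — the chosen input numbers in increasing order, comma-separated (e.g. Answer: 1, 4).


input #1, h=6, q=10: outcomes B1=T, B1=F, B2=T, B3=S
input #2, h=11, q=10: outcomes B1=T, B1=F, B2=T, B3=S
input #3, h=3, q=13: outcomes B1=T, B1=F, B2=F, B3=E, B4=F, B5=E, B6=F, B7=E
input #4, h=12, q=5: outcomes B1=T, B1=F, B2=T, B3=S
input #5, h=14, q=10: outcomes B1=T, B1=F, B2=T, B3=S
input #6, h=12, q=10: outcomes B1=T, B1=F, B2=T, B3=S
input #7, h=14, q=11: outcomes B1=T, B1=F, B2=T, B3=S
input #8, h=12, q=13: outcomes B1=T, B1=F, B2=T, B3=E
union over all inputs: B1=T, B1=F, B2=T, B2=F, B3=S, B3=E, B4=F, B5=E, B6=F, B7=E (10 outcomes)
size 1 is not enough: best union over all size-1 subsets is 8/10
the canonical winner is {1, 3}: size 2, full 10-outcome coverage, earliest index list among size-2 covers
Answer: 1, 3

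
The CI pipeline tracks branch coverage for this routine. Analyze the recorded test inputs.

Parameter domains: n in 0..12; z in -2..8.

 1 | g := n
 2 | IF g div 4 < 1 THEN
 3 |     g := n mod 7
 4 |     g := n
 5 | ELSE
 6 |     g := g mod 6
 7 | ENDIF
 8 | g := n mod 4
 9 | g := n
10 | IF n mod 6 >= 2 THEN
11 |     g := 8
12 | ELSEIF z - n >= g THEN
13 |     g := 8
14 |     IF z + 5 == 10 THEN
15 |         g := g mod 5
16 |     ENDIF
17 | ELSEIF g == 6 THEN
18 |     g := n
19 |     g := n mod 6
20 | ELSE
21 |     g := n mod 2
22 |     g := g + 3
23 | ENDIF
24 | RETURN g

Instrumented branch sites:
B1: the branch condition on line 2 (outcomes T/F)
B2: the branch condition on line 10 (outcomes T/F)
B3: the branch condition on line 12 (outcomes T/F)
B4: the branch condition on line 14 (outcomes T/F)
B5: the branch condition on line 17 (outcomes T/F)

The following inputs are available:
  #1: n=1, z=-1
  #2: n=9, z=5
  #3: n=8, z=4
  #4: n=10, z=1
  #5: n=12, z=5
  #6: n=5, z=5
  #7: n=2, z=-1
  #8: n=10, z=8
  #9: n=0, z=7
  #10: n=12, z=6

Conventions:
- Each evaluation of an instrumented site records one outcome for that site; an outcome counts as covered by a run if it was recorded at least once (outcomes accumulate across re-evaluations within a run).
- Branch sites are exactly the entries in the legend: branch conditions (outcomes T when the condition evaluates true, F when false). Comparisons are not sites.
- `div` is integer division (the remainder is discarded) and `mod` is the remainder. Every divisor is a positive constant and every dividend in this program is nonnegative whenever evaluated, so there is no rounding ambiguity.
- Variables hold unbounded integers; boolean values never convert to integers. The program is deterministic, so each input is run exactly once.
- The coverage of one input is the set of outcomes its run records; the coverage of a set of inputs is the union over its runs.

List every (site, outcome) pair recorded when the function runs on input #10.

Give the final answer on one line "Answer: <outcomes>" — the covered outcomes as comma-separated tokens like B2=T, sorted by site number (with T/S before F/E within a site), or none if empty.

Simulating input #10 (n=12, z=6) step by step:
  B1->F, B2->F, B3->F, B5->F
distinct outcomes covered: B1=F, B2=F, B3=F, B5=F

Answer: B1=F, B2=F, B3=F, B5=F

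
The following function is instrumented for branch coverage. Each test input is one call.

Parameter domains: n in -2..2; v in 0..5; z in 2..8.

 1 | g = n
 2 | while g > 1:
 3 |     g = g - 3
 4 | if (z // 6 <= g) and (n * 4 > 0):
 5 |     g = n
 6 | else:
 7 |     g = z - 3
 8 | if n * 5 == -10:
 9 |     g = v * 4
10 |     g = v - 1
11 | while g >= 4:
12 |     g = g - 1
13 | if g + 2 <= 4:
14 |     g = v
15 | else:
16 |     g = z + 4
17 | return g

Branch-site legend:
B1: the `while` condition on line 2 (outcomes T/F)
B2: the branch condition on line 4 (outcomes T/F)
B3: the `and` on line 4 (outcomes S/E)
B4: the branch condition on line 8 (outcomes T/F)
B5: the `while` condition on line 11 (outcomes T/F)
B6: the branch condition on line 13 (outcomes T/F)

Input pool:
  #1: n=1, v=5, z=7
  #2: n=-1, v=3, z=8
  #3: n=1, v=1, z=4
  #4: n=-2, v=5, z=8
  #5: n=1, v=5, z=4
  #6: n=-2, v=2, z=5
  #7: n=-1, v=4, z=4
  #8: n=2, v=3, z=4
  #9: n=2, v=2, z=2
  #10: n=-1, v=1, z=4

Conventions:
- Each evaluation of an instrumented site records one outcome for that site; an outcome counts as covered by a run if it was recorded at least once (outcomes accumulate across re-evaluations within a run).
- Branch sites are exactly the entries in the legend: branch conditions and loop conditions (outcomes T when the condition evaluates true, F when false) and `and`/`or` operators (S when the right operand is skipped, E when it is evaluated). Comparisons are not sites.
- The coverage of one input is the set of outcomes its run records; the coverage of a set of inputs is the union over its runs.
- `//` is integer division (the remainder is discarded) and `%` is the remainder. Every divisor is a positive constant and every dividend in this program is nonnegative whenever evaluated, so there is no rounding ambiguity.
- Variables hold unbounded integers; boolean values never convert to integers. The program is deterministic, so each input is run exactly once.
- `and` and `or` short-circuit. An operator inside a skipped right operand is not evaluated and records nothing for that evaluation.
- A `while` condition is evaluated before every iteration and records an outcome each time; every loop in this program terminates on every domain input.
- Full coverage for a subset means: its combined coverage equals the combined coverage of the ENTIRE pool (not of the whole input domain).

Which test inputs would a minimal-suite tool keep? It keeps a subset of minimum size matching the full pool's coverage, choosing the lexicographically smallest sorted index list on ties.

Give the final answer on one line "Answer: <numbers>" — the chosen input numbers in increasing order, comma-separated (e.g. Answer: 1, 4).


input #1 (n=1, v=5, z=7): covers B1=F, B2=T, B3=E, B4=F, B5=F, B6=T
input #2 (n=-1, v=3, z=8): covers B1=F, B2=F, B3=S, B4=F, B5=T, B5=F, B6=F
input #3 (n=1, v=1, z=4): covers B1=F, B2=T, B3=E, B4=F, B5=F, B6=T
input #4 (n=-2, v=5, z=8): covers B1=F, B2=F, B3=S, B4=T, B5=T, B5=F, B6=F
input #5 (n=1, v=5, z=4): covers B1=F, B2=T, B3=E, B4=F, B5=F, B6=T
input #6 (n=-2, v=2, z=5): covers B1=F, B2=F, B3=S, B4=T, B5=F, B6=T
input #7 (n=-1, v=4, z=4): covers B1=F, B2=F, B3=S, B4=F, B5=F, B6=T
input #8 (n=2, v=3, z=4): covers B1=T, B1=F, B2=F, B3=S, B4=F, B5=F, B6=T
input #9 (n=2, v=2, z=2): covers B1=T, B1=F, B2=F, B3=S, B4=F, B5=F, B6=T
input #10 (n=-1, v=1, z=4): covers B1=F, B2=F, B3=S, B4=F, B5=F, B6=T
together the pool reaches 12 outcomes: B1=T, B1=F, B2=T, B2=F, B3=S, B3=E, B4=T, B4=F, B5=T, B5=F, B6=T, B6=F
no size-1 subset reaches all 12 outcomes (best union: 7/12)
no size-2 subset reaches all 12 outcomes (best union: 11/12)
inputs {1, 4, 8} (size 3) cover everything; no size-3 subset with a lexicographically smaller index list covers all 12
Answer: 1, 4, 8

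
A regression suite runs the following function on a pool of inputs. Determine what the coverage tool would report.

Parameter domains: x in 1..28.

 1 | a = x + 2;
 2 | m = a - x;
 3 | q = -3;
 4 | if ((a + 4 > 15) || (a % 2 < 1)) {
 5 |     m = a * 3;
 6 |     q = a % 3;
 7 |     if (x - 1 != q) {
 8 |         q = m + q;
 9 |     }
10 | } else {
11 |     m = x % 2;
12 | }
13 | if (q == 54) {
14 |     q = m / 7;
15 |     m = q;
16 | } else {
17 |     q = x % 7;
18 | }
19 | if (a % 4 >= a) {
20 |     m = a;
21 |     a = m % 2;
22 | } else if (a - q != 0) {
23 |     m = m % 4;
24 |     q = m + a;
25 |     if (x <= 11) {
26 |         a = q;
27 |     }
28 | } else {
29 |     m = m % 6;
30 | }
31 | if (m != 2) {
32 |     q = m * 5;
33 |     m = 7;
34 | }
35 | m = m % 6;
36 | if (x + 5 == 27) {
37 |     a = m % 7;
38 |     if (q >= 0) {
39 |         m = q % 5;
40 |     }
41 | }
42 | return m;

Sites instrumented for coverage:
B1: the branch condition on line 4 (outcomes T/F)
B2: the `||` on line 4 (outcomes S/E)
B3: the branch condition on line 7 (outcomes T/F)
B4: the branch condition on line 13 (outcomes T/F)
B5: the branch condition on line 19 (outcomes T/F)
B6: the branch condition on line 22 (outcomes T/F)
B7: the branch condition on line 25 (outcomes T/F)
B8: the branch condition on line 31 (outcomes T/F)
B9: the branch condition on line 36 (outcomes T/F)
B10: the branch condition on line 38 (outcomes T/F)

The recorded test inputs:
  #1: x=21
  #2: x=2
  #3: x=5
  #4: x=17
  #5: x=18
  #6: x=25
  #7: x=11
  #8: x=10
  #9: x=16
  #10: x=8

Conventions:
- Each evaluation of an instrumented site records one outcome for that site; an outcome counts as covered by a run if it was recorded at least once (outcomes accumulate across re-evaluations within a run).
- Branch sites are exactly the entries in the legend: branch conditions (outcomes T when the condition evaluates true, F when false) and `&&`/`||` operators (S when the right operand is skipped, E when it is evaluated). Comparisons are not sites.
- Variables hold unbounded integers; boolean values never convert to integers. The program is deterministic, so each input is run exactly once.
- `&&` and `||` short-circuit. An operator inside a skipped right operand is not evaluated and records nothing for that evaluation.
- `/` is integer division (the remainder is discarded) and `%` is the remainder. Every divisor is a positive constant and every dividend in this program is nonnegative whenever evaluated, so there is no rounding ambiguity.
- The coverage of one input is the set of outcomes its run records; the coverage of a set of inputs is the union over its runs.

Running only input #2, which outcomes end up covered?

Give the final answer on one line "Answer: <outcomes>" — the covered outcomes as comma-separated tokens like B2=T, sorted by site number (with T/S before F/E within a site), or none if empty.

Simulating input #2 (x=2) step by step:
  B2->E, B1->T, B3->F, B4->F, B5->F, B6->T, B7->T, B8->T, B9->F
deduplicating events, the covered set is: B1=T, B2=E, B3=F, B4=F, B5=F, B6=T, B7=T, B8=T, B9=F

Answer: B1=T, B2=E, B3=F, B4=F, B5=F, B6=T, B7=T, B8=T, B9=F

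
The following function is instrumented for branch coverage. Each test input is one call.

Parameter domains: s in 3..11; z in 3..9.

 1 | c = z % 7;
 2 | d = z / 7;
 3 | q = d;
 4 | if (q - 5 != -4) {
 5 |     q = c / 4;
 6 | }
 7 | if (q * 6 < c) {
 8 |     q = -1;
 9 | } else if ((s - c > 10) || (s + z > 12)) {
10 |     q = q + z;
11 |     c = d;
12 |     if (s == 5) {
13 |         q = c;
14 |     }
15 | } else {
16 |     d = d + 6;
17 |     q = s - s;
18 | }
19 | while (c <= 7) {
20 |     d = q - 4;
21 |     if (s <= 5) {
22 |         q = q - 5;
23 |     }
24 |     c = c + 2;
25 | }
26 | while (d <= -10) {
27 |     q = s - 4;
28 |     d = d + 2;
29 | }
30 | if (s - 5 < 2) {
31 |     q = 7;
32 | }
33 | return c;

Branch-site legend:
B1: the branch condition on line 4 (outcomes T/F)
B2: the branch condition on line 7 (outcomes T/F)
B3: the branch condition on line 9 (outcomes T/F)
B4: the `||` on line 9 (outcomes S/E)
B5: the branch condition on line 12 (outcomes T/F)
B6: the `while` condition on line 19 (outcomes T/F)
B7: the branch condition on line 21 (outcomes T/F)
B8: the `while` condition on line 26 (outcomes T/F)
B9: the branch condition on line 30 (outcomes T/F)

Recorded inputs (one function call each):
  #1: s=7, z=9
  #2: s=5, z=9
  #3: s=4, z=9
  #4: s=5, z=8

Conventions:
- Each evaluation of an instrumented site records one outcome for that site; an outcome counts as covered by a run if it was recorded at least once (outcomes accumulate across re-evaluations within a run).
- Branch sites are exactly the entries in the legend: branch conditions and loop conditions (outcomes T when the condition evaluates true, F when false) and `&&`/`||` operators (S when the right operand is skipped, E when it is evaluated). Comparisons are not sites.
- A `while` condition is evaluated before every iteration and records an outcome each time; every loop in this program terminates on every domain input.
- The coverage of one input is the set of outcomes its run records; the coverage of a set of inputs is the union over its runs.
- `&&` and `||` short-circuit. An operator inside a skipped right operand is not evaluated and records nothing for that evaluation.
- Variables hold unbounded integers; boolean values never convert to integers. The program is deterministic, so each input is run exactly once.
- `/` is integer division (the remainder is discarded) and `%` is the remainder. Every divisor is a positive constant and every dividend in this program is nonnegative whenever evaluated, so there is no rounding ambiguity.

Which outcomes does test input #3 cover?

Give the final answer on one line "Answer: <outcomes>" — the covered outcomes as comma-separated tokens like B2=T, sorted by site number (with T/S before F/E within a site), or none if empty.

Simulating input #3 (s=4, z=9) step by step:
  B1->F, B2->F, B4->E, B3->T, B5->F, B6->T, B7->T, B6->T, B7->T, B6->T
  B7->T, B6->T, B7->T, B6->F, B8->F, B9->T
collecting distinct outcomes: B1=F, B2=F, B3=T, B4=E, B5=F, B6=T, B6=F, B7=T, B8=F, B9=T

Answer: B1=F, B2=F, B3=T, B4=E, B5=F, B6=T, B6=F, B7=T, B8=F, B9=T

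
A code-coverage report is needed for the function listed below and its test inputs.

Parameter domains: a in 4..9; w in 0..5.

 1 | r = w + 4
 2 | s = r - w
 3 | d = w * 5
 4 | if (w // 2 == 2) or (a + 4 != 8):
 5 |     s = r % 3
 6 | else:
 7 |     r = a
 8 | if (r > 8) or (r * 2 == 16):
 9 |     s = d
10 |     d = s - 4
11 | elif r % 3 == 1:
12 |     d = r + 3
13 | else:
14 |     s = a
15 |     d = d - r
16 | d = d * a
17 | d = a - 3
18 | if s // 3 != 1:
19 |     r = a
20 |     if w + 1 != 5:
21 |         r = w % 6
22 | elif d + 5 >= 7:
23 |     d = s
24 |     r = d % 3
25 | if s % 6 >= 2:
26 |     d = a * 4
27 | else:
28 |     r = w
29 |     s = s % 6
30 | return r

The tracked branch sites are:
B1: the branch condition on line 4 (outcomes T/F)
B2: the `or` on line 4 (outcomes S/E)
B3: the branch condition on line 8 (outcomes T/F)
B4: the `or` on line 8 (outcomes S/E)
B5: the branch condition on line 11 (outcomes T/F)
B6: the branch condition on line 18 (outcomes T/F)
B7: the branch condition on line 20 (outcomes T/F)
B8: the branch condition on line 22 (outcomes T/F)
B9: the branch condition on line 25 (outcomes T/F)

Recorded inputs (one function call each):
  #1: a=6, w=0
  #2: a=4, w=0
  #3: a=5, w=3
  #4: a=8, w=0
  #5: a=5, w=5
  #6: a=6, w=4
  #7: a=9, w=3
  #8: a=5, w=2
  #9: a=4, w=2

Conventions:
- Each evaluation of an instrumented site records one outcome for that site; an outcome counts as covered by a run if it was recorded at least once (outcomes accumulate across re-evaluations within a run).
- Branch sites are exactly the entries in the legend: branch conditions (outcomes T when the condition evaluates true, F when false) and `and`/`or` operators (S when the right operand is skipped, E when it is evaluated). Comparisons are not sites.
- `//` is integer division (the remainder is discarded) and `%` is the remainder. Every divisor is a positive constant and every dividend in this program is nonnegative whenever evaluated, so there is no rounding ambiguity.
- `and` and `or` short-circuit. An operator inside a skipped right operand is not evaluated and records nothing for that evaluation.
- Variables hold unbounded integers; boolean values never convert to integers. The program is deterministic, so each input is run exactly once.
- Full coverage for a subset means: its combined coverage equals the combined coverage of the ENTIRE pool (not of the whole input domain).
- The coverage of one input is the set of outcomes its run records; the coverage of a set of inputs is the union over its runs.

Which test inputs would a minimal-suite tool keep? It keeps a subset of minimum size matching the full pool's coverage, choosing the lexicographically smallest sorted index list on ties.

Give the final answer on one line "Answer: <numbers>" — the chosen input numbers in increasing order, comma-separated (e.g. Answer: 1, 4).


test 1 (a=6, w=0) hits B1=T, B2=E, B3=F, B4=E, B5=T, B6=T, B7=T, B9=F
test 2 (a=4, w=0) hits B1=F, B2=E, B3=F, B4=E, B5=T, B6=F, B8=F, B9=T
test 3 (a=5, w=3) hits B1=T, B2=E, B3=F, B4=E, B5=T, B6=T, B7=T, B9=F
test 4 (a=8, w=0) hits B1=T, B2=E, B3=F, B4=E, B5=T, B6=T, B7=T, B9=F
test 5 (a=5, w=5) hits B1=T, B2=S, B3=T, B4=S, B6=T, B7=T, B9=F
test 6 (a=6, w=4) hits B1=T, B2=S, B3=T, B4=E, B6=T, B7=F, B9=T
test 7 (a=9, w=3) hits B1=T, B2=E, B3=F, B4=E, B5=T, B6=T, B7=T, B9=F
test 8 (a=5, w=2) hits B1=T, B2=E, B3=F, B4=E, B5=F, B6=F, B8=T, B9=T
test 9 (a=4, w=2) hits B1=F, B2=E, B3=F, B4=E, B5=T, B6=F, B8=F, B9=T
together the pool reaches 18 outcomes: B1=T, B1=F, B2=S, B2=E, B3=T, B3=F, B4=S, B4=E, B5=T, B5=F, B6=T, B6=F, B7=T, B7=F, B8=T, B8=F, B9=T, B9=F
no size-1 subset reaches all 18 outcomes (best union: 8/18)
no size-2 subset reaches all 18 outcomes (best union: 15/18)
no size-3 subset reaches all 18 outcomes (best union: 17/18)
at size 4, {2, 5, 6, 8} reaches all 18 outcomes; every lexicographically earlier size-4 subset fails
Answer: 2, 5, 6, 8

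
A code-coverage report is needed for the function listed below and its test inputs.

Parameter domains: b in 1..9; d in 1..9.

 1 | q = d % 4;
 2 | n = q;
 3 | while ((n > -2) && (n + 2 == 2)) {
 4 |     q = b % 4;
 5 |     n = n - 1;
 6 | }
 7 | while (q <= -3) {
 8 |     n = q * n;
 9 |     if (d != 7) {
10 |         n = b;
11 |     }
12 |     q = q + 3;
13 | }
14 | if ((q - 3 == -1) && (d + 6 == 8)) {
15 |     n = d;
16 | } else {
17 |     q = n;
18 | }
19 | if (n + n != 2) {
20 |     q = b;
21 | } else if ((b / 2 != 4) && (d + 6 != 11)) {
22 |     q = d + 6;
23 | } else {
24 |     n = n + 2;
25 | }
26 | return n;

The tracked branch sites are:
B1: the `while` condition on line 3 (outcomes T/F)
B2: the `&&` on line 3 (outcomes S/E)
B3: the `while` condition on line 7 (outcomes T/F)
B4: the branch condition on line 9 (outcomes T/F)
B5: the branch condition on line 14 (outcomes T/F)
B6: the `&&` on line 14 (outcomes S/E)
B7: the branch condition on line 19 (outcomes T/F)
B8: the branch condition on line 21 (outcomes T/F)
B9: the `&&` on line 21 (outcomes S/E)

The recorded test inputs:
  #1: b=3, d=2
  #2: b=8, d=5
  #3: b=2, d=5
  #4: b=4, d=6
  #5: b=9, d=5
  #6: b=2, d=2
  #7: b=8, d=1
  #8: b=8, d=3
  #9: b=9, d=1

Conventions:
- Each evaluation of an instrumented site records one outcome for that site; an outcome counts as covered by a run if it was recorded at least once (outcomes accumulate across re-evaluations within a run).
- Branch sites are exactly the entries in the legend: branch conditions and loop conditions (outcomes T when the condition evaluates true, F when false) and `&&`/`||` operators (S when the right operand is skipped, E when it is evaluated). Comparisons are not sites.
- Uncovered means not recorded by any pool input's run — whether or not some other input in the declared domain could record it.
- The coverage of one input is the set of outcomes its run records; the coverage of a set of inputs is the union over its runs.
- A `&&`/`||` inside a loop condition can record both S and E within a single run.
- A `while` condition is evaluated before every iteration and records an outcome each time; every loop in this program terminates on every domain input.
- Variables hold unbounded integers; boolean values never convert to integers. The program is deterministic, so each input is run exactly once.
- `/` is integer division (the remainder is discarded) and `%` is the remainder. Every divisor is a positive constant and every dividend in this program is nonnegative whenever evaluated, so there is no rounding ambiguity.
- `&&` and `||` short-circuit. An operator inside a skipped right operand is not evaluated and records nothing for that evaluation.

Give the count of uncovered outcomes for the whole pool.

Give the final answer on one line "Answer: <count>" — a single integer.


#1 (b=3, d=2) -> B2->E, B1->F, B3->F, B6->E, B5->T, B7->T; covered: B1=F, B2=E, B3=F, B5=T, B6=E, B7=T
#2 (b=8, d=5) -> B2->E, B1->F, B3->F, B6->S, B5->F, B7->F, B9->S, B8->F; covered: B1=F, B2=E, B3=F, B5=F, B6=S, B7=F, B8=F, B9=S
#3 (b=2, d=5) -> B2->E, B1->F, B3->F, B6->S, B5->F, B7->F, B9->E, B8->F; covered: B1=F, B2=E, B3=F, B5=F, B6=S, B7=F, B8=F, B9=E
#4 (b=4, d=6) -> B2->E, B1->F, B3->F, B6->E, B5->F, B7->T; covered: B1=F, B2=E, B3=F, B5=F, B6=E, B7=T
#5 (b=9, d=5) -> B2->E, B1->F, B3->F, B6->S, B5->F, B7->F, B9->S, B8->F; covered: B1=F, B2=E, B3=F, B5=F, B6=S, B7=F, B8=F, B9=S
#6 (b=2, d=2) -> B2->E, B1->F, B3->F, B6->E, B5->T, B7->T; covered: B1=F, B2=E, B3=F, B5=T, B6=E, B7=T
#7 (b=8, d=1) -> B2->E, B1->F, B3->F, B6->S, B5->F, B7->F, B9->S, B8->F; covered: B1=F, B2=E, B3=F, B5=F, B6=S, B7=F, B8=F, B9=S
#8 (b=8, d=3) -> B2->E, B1->F, B3->F, B6->S, B5->F, B7->T; covered: B1=F, B2=E, B3=F, B5=F, B6=S, B7=T
#9 (b=9, d=1) -> B2->E, B1->F, B3->F, B6->S, B5->F, B7->F, B9->S, B8->F; covered: B1=F, B2=E, B3=F, B5=F, B6=S, B7=F, B8=F, B9=S
union over the pool: B1=F, B2=E, B3=F, B5=T, B5=F, B6=S, B6=E, B7=T, B7=F, B8=F, B9=S, B9=E
uncovered (6 of 18): B1=T, B2=S, B3=T, B4=T, B4=F, B8=T
Answer: 6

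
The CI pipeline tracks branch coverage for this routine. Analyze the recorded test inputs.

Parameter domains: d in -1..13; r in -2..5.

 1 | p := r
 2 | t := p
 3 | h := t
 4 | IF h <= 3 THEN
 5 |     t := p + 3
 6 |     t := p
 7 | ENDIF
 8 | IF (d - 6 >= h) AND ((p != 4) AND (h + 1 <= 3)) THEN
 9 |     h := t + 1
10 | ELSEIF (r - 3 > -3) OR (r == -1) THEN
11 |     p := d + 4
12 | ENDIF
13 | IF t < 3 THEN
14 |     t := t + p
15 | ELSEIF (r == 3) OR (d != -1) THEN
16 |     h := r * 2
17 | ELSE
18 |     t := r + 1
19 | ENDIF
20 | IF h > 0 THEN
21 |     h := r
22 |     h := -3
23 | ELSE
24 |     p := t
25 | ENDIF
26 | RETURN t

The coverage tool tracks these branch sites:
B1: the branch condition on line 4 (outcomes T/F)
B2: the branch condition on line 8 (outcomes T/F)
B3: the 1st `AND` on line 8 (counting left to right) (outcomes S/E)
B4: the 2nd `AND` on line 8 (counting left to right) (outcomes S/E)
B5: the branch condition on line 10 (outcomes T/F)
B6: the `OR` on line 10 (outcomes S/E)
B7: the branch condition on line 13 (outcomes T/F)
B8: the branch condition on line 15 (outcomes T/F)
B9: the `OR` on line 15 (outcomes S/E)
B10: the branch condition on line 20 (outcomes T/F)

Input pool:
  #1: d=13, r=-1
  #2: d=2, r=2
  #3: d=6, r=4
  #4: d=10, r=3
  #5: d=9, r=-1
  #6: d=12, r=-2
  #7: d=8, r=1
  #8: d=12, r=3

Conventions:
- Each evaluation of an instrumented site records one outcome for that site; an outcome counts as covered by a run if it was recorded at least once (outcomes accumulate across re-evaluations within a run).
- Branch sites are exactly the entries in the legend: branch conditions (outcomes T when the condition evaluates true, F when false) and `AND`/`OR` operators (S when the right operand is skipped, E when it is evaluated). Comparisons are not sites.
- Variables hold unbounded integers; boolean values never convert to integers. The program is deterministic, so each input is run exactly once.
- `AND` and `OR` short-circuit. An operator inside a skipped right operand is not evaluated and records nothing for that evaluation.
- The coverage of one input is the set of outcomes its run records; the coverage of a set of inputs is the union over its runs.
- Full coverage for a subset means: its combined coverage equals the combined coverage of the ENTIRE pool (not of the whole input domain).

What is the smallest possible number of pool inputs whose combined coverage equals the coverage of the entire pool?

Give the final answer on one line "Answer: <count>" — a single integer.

input #1, d=13, r=-1: outcomes B1=T, B2=T, B3=E, B4=E, B7=T, B10=F
input #2, d=2, r=2: outcomes B1=T, B2=F, B3=S, B5=T, B6=S, B7=T, B10=T
input #3, d=6, r=4: outcomes B1=F, B2=F, B3=S, B5=T, B6=S, B7=F, B8=T, B9=E, B10=T
input #4, d=10, r=3: outcomes B1=T, B2=F, B3=E, B4=E, B5=T, B6=S, B7=F, B8=T, B9=S, B10=T
input #5, d=9, r=-1: outcomes B1=T, B2=T, B3=E, B4=E, B7=T, B10=F
input #6, d=12, r=-2: outcomes B1=T, B2=T, B3=E, B4=E, B7=T, B10=F
input #7, d=8, r=1: outcomes B1=T, B2=T, B3=E, B4=E, B7=T, B10=T
input #8, d=12, r=3: outcomes B1=T, B2=F, B3=E, B4=E, B5=T, B6=S, B7=F, B8=T, B9=S, B10=T
together the pool reaches 16 outcomes: B1=T, B1=F, B2=T, B2=F, B3=S, B3=E, B4=E, B5=T, B6=S, B7=T, B7=F, B8=T, B9=S, B9=E, B10=T, B10=F
every size-1 subset falls short of the 16 outcomes (best: 10/16)
every size-2 subset falls short of the 16 outcomes (best: 15/16)
size 3: inputs {1, 3, 4} cover all 16 outcomes, and no lexicographically smaller subset of this size does

Answer: 3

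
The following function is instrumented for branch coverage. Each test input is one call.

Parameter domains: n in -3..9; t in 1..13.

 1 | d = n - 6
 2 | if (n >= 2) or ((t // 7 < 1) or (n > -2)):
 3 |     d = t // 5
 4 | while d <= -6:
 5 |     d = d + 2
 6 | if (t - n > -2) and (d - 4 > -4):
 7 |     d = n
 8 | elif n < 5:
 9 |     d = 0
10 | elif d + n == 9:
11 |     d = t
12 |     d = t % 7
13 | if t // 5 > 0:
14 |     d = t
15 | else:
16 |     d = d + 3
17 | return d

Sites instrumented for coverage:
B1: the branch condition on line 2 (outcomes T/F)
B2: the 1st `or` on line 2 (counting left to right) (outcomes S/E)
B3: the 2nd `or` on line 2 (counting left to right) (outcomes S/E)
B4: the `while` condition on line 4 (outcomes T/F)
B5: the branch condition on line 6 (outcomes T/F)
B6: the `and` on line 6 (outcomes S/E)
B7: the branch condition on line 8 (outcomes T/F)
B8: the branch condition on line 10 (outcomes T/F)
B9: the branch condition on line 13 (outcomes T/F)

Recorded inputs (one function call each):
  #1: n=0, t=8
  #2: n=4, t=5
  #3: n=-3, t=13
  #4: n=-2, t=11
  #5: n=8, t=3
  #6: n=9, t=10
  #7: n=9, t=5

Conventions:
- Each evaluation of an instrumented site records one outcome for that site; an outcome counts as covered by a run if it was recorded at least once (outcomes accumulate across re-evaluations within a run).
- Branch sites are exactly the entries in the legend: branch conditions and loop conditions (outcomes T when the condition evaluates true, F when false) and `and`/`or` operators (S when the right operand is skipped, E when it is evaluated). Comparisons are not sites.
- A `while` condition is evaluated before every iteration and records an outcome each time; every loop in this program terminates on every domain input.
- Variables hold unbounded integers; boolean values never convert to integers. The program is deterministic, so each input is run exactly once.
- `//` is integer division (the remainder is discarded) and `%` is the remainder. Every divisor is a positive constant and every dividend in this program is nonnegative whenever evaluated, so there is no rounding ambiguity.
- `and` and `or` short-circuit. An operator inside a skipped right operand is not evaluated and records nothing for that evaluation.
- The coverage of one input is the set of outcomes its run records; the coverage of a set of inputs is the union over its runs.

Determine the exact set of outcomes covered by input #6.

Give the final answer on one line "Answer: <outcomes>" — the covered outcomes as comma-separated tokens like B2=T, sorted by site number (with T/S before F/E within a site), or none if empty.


Event log for input #6 (n=9, t=10):
  B2->S, B1->T, B4->F, B6->E, B5->T, B9->T
as a set, this run covers: B1=T, B2=S, B4=F, B5=T, B6=E, B9=T
Answer: B1=T, B2=S, B4=F, B5=T, B6=E, B9=T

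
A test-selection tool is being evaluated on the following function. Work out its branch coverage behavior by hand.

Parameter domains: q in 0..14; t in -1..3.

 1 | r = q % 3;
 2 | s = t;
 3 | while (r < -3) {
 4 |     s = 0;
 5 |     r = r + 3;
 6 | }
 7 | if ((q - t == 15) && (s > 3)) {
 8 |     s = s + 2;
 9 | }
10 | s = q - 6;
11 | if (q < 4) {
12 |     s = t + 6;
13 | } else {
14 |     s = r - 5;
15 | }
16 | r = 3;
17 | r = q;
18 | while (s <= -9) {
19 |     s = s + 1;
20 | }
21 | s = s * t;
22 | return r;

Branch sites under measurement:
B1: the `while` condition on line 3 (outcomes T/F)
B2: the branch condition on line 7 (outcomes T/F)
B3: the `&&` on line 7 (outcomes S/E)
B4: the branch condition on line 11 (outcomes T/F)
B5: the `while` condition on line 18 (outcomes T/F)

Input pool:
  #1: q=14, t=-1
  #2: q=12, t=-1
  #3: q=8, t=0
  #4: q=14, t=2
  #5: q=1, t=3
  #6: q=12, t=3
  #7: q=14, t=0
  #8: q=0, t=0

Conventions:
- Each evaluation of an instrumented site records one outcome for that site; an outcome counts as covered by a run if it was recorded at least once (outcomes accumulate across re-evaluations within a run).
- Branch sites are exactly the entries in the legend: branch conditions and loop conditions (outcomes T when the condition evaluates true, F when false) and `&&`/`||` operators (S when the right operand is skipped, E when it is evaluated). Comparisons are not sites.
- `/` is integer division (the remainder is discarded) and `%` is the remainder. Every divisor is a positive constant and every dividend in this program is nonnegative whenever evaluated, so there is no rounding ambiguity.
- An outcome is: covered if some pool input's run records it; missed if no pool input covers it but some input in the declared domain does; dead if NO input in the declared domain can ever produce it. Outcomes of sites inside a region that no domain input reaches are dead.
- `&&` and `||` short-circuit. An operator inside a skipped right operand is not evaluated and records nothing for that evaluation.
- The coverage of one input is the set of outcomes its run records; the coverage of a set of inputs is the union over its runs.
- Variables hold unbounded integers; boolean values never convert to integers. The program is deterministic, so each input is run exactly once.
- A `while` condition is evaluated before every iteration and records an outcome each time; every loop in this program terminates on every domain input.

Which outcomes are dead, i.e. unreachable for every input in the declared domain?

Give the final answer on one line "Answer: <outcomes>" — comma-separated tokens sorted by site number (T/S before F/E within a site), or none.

running all 75 domain inputs and tallying outcomes:
  B1=T: no domain input ever produces it -> dead
  B2=T: no domain input ever produces it -> dead
  B5=T: no domain input ever produces it -> dead
  reachable outcomes have witnesses, e.g. B1=F (e.g. q=0, t=-1), B2=F (e.g. q=0, t=-1), B3=S (e.g. q=0, t=-1), B3=E (e.g. q=14, t=-1)

Answer: B1=T, B2=T, B5=T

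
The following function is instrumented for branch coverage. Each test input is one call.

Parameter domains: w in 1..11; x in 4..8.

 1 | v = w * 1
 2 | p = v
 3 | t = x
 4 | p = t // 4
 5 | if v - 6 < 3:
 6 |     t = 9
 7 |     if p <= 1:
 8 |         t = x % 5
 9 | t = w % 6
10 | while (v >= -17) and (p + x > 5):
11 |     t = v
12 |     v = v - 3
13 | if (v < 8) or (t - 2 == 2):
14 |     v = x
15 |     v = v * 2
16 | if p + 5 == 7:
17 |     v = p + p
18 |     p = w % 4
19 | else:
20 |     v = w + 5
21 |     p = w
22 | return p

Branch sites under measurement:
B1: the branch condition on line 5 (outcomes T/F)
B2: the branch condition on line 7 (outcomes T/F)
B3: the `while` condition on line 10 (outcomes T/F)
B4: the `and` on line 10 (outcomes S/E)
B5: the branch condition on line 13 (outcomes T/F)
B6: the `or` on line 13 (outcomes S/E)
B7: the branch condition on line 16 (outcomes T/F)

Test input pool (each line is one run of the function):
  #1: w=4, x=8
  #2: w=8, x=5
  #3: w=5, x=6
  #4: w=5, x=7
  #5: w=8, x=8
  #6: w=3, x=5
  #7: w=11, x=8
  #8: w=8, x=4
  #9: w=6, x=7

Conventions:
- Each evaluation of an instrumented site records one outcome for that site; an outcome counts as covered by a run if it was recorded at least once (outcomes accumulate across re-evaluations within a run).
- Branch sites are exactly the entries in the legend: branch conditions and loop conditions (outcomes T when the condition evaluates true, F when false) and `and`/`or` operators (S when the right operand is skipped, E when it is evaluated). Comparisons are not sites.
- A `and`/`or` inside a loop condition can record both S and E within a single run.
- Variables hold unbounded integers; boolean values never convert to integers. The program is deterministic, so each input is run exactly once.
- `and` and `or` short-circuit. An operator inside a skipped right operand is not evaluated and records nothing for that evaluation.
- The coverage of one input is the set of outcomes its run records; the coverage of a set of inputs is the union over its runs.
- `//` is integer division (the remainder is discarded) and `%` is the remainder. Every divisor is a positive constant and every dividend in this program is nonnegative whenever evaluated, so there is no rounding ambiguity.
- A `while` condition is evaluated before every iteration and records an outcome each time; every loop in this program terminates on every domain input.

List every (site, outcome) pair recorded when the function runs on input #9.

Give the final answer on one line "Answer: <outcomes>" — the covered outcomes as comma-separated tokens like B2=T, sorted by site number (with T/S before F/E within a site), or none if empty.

Running input #9 (w=6, x=7), event by event:
  B1->T, B2->T, B4->E, B3->T, B4->E, B3->T, B4->E, B3->T, B4->E, B3->T
  B4->E, B3->T, B4->E, B3->T, B4->E, B3->T, B4->E, B3->T, B4->S, B3->F
  B6->S, B5->T, B7->F
deduplicating events, the covered set is: B1=T, B2=T, B3=T, B3=F, B4=S, B4=E, B5=T, B6=S, B7=F

Answer: B1=T, B2=T, B3=T, B3=F, B4=S, B4=E, B5=T, B6=S, B7=F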